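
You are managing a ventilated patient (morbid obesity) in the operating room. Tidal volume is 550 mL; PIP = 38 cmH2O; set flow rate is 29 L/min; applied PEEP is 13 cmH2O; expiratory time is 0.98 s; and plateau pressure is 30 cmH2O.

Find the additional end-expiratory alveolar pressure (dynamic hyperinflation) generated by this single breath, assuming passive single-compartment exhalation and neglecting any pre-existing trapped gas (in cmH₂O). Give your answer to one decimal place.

Flow: 29 L/min ÷ 60 = 0.4833 L/s.
R = (PIP − Pplat)/V̇ = (38 − 30) / 0.4833 = 8.0/0.4833 = 16.553 cmH2O·s/L.
C = Vt/(Pplat − PEEP) = 550.0 / (30 − 13) = 550.0/17.0 = 32.353 mL/cmH2O.
τ = R × C = 16.553 × 0.03235 L/cmH2O = 0.5355 s.
Fraction remaining = e^(−Te/τ) = e^(−0.98/0.5355) = 0.1604; trapped volume = 550.0 × 0.1604 = 88.22 mL.
Additional alveolar pressure from trapping ≈ V_trapped / C = 88.22 / 32.353 = 2.727 cmH2O.

2.7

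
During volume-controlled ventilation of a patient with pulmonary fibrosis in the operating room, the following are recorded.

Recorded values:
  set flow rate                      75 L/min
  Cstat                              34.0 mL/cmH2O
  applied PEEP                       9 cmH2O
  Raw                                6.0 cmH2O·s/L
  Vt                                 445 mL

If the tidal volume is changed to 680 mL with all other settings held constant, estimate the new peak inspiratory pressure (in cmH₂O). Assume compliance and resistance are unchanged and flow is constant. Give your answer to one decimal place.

Flow: 75 L/min ÷ 60 = 1.25 L/s.
PIP = Vt/C + R·V̇ + PEEP (constant-flow equation of motion).
Only the elastic term changes: ΔPIP = ΔVt / C = (680 − 445) / 34.0 = 6.912 cmH2O.
Original PIP = 445/34.0 + 6.0×1.25 + 9 = 29.588 cmH2O; new PIP = 29.588 + (6.912) = 36.5 cmH2O.

36.5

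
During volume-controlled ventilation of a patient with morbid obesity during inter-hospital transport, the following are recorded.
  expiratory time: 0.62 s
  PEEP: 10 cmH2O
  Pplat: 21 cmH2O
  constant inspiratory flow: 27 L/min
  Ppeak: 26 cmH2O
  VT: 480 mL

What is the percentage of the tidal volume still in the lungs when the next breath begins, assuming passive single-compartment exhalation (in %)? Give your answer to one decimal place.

Flow: 27 L/min ÷ 60 = 0.45 L/s.
R = (PIP − Pplat)/V̇ = (26 − 21) / 0.45 = 5.0/0.45 = 11.111 cmH2O·s/L.
C = Vt/(Pplat − PEEP) = 480.0 / (21 − 10) = 480.0/11.0 = 43.636 mL/cmH2O.
τ = R × C = 11.111 × 0.04364 L/cmH2O = 0.4849 s.
Fraction remaining at end-expiration = e^(−Te/τ) = e^(−0.62/0.4849) = 0.2784 → 27.84%.

27.8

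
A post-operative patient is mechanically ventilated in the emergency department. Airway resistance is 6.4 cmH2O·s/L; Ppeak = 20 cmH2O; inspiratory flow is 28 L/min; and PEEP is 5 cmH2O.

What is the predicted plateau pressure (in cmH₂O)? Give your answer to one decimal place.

Flow: 28 L/min ÷ 60 = 0.4667 L/s.
Pplat = PIP − Raw × flow = 20 − 6.4 × 0.4667 = 20 − 2.987 = 17.013 cmH2O.

17.0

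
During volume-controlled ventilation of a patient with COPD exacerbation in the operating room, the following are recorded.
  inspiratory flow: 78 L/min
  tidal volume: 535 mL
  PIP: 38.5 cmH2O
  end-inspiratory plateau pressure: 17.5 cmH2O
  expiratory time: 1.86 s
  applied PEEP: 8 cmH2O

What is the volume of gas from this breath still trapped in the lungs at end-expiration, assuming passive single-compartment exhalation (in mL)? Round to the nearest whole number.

69

Flow: 78 L/min ÷ 60 = 1.3 L/s.
R = (PIP − Pplat)/V̇ = (38.5 − 17.5) / 1.3 = 21.0/1.3 = 16.154 cmH2O·s/L.
C = Vt/(Pplat − PEEP) = 535.0 / (17.5 − 8) = 535.0/9.5 = 56.316 mL/cmH2O.
τ = R × C = 16.154 × 0.05632 L/cmH2O = 0.9098 s.
Fraction remaining = e^(−Te/τ) = e^(−1.86/0.9098) = 0.1295.
Trapped volume = 535.0 × 0.1295 = 69.283 mL.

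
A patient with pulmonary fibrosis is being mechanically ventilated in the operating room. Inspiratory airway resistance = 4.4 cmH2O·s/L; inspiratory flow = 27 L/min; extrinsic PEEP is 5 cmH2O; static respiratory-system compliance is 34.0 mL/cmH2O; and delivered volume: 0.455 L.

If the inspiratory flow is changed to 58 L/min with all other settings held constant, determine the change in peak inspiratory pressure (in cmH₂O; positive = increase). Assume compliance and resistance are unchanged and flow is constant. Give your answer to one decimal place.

2.3

Flow: 27 L/min ÷ 60 = 0.45 L/s.
New flow: 58 L/min ÷ 60 = 0.9667 L/s.
PIP = Vt/C + R·V̇ + PEEP (constant-flow equation of motion).
Only the resistive term changes: ΔPIP = R × ΔV̇ = 4.4 × (0.9667 − 0.45) = 4.4 × 0.5167 = 2.273 cmH2O.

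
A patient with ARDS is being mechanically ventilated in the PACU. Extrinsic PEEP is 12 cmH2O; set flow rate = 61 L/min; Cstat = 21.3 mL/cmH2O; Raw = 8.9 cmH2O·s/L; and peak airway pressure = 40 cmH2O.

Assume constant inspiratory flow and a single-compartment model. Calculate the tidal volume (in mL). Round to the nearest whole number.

404

Flow: 61 L/min ÷ 60 = 1.0167 L/s.
Equation of motion (constant flow): PIP = Vt/C + R·V̇ + PEEP.
Vt/C = PIP − R·V̇ − PEEP = 40 − 9.049 − 12 = 18.951 cmH2O.
Vt = C × 18.951 = 21.3 × 18.951 = 403.66 mL.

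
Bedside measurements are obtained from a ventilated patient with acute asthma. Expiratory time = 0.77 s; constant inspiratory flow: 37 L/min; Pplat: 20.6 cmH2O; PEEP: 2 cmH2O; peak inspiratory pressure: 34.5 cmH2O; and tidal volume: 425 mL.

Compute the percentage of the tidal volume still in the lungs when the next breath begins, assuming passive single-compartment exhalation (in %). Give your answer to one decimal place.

22.4

Flow: 37 L/min ÷ 60 = 0.6167 L/s.
R = (PIP − Pplat)/V̇ = (34.5 − 20.6) / 0.6167 = 13.9/0.6167 = 22.539 cmH2O·s/L.
C = Vt/(Pplat − PEEP) = 425.0 / (20.6 − 2) = 425.0/18.6 = 22.849 mL/cmH2O.
τ = R × C = 22.539 × 0.02285 L/cmH2O = 0.515 s.
Fraction remaining at end-expiration = e^(−Te/τ) = e^(−0.77/0.515) = 0.2242 → 22.42%.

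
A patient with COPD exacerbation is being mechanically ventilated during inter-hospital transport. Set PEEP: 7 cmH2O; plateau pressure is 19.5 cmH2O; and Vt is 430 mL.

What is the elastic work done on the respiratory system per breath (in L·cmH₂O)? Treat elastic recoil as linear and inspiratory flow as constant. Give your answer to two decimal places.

2.69

Elastic work ≈ ½ × (Pplat − PEEP) × Vt = 0.5 × (19.5 − 7) × 0.430 L = 0.5 × 12.5 × 0.430 = 2.688 L·cmH2O.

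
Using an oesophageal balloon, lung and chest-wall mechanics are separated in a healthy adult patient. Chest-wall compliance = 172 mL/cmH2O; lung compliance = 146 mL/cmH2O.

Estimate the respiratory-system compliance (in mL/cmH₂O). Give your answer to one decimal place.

79.0

Lung and chest wall are elastances in series: 1/Crs = 1/CL + 1/Ccw.
1/Crs = 1/146 + 1/172 = 0.01266.
Crs = 78.989 mL/cmH2O.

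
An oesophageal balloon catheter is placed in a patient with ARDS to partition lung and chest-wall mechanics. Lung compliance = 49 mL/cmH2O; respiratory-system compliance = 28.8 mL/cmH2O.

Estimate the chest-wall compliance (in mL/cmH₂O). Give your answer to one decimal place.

1/Ccw = 1/Crs − 1/CL.
1/Ccw = 1/28.8 − 1/49 = 0.01431.
Ccw = 69.881 mL/cmH2O.

69.9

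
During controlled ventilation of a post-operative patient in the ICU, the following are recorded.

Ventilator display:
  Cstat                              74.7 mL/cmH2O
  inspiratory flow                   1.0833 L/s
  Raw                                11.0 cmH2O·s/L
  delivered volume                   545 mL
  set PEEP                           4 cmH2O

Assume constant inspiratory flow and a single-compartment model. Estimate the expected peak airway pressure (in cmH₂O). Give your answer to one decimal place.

23.2

Equation of motion (constant flow): PIP = Vt/C + R·V̇ + PEEP.
PIP = 545/74.7 + 11.0×1.0833 + 4 = 7.296 + 11.916 + 4 = 23.212 cmH2O.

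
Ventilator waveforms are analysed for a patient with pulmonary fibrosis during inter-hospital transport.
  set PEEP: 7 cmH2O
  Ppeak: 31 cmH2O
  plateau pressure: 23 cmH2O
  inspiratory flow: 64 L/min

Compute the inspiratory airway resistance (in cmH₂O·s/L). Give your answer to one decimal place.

7.5

Flow: 64 L/min ÷ 60 = 1.0667 L/s.
Raw = (PIP − Pplat) / flow = (31 − 23) / 1.0667 = 8.0 / 1.0667 = 7.5 cmH2O·s/L.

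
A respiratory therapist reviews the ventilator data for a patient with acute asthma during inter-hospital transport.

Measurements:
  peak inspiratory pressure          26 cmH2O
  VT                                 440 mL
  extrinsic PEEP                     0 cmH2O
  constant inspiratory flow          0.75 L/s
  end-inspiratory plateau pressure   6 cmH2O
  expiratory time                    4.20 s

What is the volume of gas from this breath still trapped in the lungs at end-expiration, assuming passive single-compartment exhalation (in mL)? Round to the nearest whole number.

51

R = (PIP − Pplat)/V̇ = (26 − 6) / 0.75 = 20.0/0.75 = 26.667 cmH2O·s/L.
C = Vt/(Pplat − PEEP) = 440.0 / (6 − 0) = 440.0/6.0 = 73.333 mL/cmH2O.
τ = R × C = 26.667 × 0.07333 L/cmH2O = 1.955 s.
Fraction remaining = e^(−Te/τ) = e^(−4.20/1.955) = 0.1167.
Trapped volume = 440.0 × 0.1167 = 51.348 mL.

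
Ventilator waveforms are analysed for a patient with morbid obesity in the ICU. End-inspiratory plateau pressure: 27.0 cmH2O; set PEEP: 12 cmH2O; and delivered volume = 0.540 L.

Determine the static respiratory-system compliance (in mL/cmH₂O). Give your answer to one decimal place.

36.0

Cstat = Vt / (Pplat − PEEP) = 540 / (27.0 − 12) = 540 / 15.0 = 36.0 mL/cmH2O.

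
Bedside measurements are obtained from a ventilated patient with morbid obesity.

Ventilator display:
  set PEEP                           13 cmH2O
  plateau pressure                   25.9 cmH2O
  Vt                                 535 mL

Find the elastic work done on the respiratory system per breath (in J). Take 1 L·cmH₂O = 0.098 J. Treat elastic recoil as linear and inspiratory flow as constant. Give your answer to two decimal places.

Elastic work ≈ ½ × (Pplat − PEEP) × Vt = 0.5 × (25.9 − 13) × 0.535 L = 0.5 × 12.9 × 0.535 = 3.451 L·cmH2O.
× 0.098 J/(L·cmH2O) → 0.3382 J.

0.34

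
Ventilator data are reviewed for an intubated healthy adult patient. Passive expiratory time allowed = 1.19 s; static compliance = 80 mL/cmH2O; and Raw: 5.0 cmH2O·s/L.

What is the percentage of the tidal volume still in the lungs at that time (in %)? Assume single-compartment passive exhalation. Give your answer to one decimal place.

τ = R × C = 5.0 × 80 mL/cmH2O = 5.0 × 0.080 L/cmH2O = 0.4 s.
Passive exhalation: V(t)/V₀ = e^(−t/τ) = e^(−1.19/0.4) = 0.05105.
Fraction remaining = 0.05105 → 5.105%.

5.1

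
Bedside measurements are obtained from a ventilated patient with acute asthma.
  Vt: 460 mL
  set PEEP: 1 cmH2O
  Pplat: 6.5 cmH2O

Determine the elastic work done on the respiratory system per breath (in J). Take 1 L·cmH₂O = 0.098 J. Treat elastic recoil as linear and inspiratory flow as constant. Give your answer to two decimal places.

Elastic work ≈ ½ × (Pplat − PEEP) × Vt = 0.5 × (6.5 − 1) × 0.460 L = 0.5 × 5.5 × 0.460 = 1.265 L·cmH2O.
× 0.098 J/(L·cmH2O) → 0.124 J.

0.12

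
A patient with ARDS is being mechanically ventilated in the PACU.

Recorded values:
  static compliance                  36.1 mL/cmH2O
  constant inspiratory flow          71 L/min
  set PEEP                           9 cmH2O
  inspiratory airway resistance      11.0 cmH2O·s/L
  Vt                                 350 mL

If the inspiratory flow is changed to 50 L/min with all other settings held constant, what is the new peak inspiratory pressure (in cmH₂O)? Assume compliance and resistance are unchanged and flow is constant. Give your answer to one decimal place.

27.9

Flow: 71 L/min ÷ 60 = 1.1833 L/s.
New flow: 50 L/min ÷ 60 = 0.8333 L/s.
PIP = Vt/C + R·V̇ + PEEP (constant-flow equation of motion).
Only the resistive term changes: ΔPIP = R × ΔV̇ = 11.0 × (0.8333 − 1.1833) = 11.0 × -0.35 = -3.85 cmH2O.
Original PIP = 350/36.1 + 11.0×1.1833 + 9 = 31.712 cmH2O; new PIP = 31.712 + (-3.85) = 27.862 cmH2O.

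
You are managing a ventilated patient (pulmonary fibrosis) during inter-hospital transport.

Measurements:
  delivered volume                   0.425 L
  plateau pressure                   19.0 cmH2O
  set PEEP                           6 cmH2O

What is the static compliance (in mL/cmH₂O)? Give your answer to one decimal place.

Cstat = Vt / (Pplat − PEEP) = 425 / (19.0 − 6) = 425 / 13.0 = 32.692 mL/cmH2O.

32.7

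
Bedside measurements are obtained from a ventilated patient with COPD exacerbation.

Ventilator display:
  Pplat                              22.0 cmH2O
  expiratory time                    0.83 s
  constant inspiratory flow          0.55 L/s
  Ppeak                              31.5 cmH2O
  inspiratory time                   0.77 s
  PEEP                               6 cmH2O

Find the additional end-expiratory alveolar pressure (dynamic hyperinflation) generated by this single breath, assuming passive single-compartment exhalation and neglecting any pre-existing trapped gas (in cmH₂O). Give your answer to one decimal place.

2.6

Vt = flow × Ti = 0.55 L/s × 0.77 s × 1000 mL/L = 423.5 mL.
R = (PIP − Pplat)/V̇ = (31.5 − 22.0) / 0.55 = 9.5/0.55 = 17.273 cmH2O·s/L.
C = Vt/(Pplat − PEEP) = 423.5 / (22.0 − 6) = 423.5/16.0 = 26.469 mL/cmH2O.
τ = R × C = 17.273 × 0.02647 L/cmH2O = 0.4572 s.
Fraction remaining = e^(−Te/τ) = e^(−0.83/0.4572) = 0.1628; trapped volume = 423.5 × 0.1628 = 68.946 mL.
Additional alveolar pressure from trapping ≈ V_trapped / C = 68.946 / 26.469 = 2.605 cmH2O.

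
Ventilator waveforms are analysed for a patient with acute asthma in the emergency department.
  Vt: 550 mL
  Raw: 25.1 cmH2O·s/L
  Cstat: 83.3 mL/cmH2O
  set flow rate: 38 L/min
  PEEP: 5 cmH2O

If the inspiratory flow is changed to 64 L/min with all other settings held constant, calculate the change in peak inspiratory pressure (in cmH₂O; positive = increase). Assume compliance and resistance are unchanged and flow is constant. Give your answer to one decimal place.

10.9

Flow: 38 L/min ÷ 60 = 0.6333 L/s.
New flow: 64 L/min ÷ 60 = 1.0667 L/s.
PIP = Vt/C + R·V̇ + PEEP (constant-flow equation of motion).
Only the resistive term changes: ΔPIP = R × ΔV̇ = 25.1 × (1.0667 − 0.6333) = 25.1 × 0.4334 = 10.878 cmH2O.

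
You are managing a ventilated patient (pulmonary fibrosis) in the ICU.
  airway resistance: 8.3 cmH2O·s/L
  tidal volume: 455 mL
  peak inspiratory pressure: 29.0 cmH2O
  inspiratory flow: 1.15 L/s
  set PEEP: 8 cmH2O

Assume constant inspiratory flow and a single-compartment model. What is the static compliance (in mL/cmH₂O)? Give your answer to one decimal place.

Equation of motion (constant flow): PIP = Vt/C + R·V̇ + PEEP.
Vt/C = PIP − R·V̇ − PEEP = 29.0 − 8.3×1.15 − 8 = 29.0 − 9.545 − 8 = 11.455 cmH2O.
C = Vt / 11.455 = 455 / 11.455 = 39.721 mL/cmH2O.

39.7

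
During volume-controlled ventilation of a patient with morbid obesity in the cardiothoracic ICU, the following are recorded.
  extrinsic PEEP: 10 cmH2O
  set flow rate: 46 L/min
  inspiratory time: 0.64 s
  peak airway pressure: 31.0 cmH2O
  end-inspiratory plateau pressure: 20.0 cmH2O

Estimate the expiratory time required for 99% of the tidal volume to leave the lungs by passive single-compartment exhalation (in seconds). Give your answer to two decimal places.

Flow: 46 L/min ÷ 60 = 0.7667 L/s.
Vt = flow × Ti = 0.7667 L/s × 0.64 s × 1000 mL/L = 490.69 mL.
R = (PIP − Pplat)/V̇ = (31.0 − 20.0) / 0.7667 = 11.0/0.7667 = 14.347 cmH2O·s/L.
C = Vt/(Pplat − PEEP) = 490.69 / (20.0 − 10) = 490.69/10.0 = 49.069 mL/cmH2O.
τ = R × C = 14.347 × 0.04907 L/cmH2O = 0.704 s.
t = −τ·ln(1 − 0.99) = −0.704·ln(0.01) = 3.242 s.

3.24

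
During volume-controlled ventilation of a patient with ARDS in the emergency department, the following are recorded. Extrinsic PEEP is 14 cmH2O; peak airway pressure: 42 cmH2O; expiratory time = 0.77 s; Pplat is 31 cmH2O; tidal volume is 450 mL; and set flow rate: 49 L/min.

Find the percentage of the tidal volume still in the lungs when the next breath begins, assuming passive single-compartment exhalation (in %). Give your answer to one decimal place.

Flow: 49 L/min ÷ 60 = 0.8167 L/s.
R = (PIP − Pplat)/V̇ = (42 − 31) / 0.8167 = 11.0/0.8167 = 13.469 cmH2O·s/L.
C = Vt/(Pplat − PEEP) = 450.0 / (31 − 14) = 450.0/17.0 = 26.471 mL/cmH2O.
τ = R × C = 13.469 × 0.02647 L/cmH2O = 0.3565 s.
Fraction remaining at end-expiration = e^(−Te/τ) = e^(−0.77/0.3565) = 0.1153 → 11.53%.

11.5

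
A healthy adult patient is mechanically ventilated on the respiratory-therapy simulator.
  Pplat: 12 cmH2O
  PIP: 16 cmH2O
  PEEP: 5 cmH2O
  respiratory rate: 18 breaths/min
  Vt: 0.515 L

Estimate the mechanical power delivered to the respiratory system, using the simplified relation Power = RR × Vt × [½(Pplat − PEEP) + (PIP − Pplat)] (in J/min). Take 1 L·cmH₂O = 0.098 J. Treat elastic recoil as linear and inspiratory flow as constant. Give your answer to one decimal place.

Per-breath work = Vt × [½(Pplat−PEEP) + (PIP−Pplat)] = 0.515 × [0.5×7.0 + 4.0] = 0.515 × 7.5 = 3.863 L·cmH2O.
Power = 18 × 3.863 = 69.534 L·cmH2O/min.
× 0.098 J/(L·cmH2O) → 6.814 J/min.

6.8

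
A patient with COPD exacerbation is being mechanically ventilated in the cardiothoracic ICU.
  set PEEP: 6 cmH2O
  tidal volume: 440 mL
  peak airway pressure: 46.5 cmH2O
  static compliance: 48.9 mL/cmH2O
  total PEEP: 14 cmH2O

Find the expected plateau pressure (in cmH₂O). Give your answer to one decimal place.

End-expiratory occlusion gives total PEEP = 14 cmH2O (intrinsic PEEP = 14 − 6 = 8). Use total PEEP for the elastic gradient.
Pplat = PEEPtotal + Vt / Cstat = 14 + 440 / 48.9 = 14 + 8.998 = 22.998 cmH2O.

23.0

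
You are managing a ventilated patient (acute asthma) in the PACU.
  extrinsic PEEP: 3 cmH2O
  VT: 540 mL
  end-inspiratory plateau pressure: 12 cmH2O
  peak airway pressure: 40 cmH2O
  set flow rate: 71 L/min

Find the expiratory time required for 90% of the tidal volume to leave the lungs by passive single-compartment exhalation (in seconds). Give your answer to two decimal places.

3.27

Flow: 71 L/min ÷ 60 = 1.1833 L/s.
R = (PIP − Pplat)/V̇ = (40 − 12) / 1.1833 = 28.0/1.1833 = 23.663 cmH2O·s/L.
C = Vt/(Pplat − PEEP) = 540.0 / (12 − 3) = 540.0/9.0 = 60.0 mL/cmH2O.
τ = R × C = 23.663 × 0.06 L/cmH2O = 1.42 s.
t = −τ·ln(1 − 0.90) = −1.42·ln(0.1) = 3.27 s.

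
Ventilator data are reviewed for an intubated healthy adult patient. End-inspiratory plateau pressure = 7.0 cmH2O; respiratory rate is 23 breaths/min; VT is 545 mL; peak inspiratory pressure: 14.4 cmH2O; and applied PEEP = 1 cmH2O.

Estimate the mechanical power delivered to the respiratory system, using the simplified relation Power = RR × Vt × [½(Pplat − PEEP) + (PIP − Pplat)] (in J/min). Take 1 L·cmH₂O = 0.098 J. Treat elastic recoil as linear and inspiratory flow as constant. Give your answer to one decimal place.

Per-breath work = Vt × [½(Pplat−PEEP) + (PIP−Pplat)] = 0.545 × [0.5×6.0 + 7.4] = 0.545 × 10.4 = 5.668 L·cmH2O.
Power = 23 × 5.668 = 130.36 L·cmH2O/min.
× 0.098 J/(L·cmH2O) → 12.775 J/min.

12.8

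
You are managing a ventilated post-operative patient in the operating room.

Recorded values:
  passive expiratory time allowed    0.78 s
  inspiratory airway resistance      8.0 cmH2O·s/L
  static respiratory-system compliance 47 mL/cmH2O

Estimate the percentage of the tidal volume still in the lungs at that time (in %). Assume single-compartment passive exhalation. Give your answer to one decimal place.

12.6

τ = R × C = 8.0 × 47 mL/cmH2O = 8.0 × 0.047 L/cmH2O = 0.376 s.
Passive exhalation: V(t)/V₀ = e^(−t/τ) = e^(−0.78/0.376) = 0.1256.
Fraction remaining = 0.1256 → 12.56%.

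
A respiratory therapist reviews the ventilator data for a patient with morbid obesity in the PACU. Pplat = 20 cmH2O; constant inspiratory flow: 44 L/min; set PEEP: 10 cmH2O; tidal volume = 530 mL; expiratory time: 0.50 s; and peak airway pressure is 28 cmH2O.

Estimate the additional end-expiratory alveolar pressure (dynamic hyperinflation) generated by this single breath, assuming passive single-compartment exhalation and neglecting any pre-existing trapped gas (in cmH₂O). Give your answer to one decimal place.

Flow: 44 L/min ÷ 60 = 0.7333 L/s.
R = (PIP − Pplat)/V̇ = (28 − 20) / 0.7333 = 8.0/0.7333 = 10.91 cmH2O·s/L.
C = Vt/(Pplat − PEEP) = 530.0 / (20 − 10) = 530.0/10.0 = 53.0 mL/cmH2O.
τ = R × C = 10.91 × 0.053 L/cmH2O = 0.5782 s.
Fraction remaining = e^(−Te/τ) = e^(−0.50/0.5782) = 0.4212; trapped volume = 530.0 × 0.4212 = 223.24 mL.
Additional alveolar pressure from trapping ≈ V_trapped / C = 223.24 / 53.0 = 4.212 cmH2O.

4.2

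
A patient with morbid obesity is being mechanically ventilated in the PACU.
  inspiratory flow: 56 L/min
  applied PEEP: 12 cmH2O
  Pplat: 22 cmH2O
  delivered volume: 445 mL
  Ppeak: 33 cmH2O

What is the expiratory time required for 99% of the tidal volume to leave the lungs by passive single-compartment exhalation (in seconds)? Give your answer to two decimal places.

2.42

Flow: 56 L/min ÷ 60 = 0.9333 L/s.
R = (PIP − Pplat)/V̇ = (33 − 22) / 0.9333 = 11.0/0.9333 = 11.786 cmH2O·s/L.
C = Vt/(Pplat − PEEP) = 445.0 / (22 − 12) = 445.0/10.0 = 44.5 mL/cmH2O.
τ = R × C = 11.786 × 0.0445 L/cmH2O = 0.5245 s.
t = −τ·ln(1 − 0.99) = −0.5245·ln(0.01) = 2.415 s.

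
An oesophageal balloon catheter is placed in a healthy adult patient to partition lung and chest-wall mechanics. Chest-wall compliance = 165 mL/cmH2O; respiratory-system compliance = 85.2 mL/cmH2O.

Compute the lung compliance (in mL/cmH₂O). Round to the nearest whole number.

1/CL = 1/Crs − 1/Ccw.
1/CL = 1/85.2 − 1/165 = 0.005676.
CL = 176.18 mL/cmH2O.

176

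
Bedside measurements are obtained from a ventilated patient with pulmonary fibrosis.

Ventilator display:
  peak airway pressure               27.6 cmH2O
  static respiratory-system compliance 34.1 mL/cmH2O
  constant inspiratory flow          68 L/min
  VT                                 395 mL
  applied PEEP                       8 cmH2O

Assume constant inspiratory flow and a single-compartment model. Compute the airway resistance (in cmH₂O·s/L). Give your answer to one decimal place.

7.1

Flow: 68 L/min ÷ 60 = 1.1333 L/s.
Equation of motion (constant flow): PIP = Vt/C + R·V̇ + PEEP.
R·V̇ = PIP − Vt/C − PEEP = 27.6 − 395/34.1 − 8 = 27.6 − 11.584 − 8 = 8.016 cmH2O.
R = 8.016 / 1.1333 = 7.073 cmH2O·s/L.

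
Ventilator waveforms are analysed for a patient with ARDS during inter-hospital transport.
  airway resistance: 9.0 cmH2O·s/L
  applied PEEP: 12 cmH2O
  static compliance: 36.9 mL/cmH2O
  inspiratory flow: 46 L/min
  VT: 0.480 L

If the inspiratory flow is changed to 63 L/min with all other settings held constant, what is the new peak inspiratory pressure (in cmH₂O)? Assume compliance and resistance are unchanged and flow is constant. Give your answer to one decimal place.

34.5

Flow: 46 L/min ÷ 60 = 0.7667 L/s.
New flow: 63 L/min ÷ 60 = 1.05 L/s.
PIP = Vt/C + R·V̇ + PEEP (constant-flow equation of motion).
Only the resistive term changes: ΔPIP = R × ΔV̇ = 9.0 × (1.05 − 0.7667) = 9.0 × 0.2833 = 2.55 cmH2O.
Original PIP = 480/36.9 + 9.0×0.7667 + 12 = 31.908 cmH2O; new PIP = 31.908 + (2.55) = 34.458 cmH2O.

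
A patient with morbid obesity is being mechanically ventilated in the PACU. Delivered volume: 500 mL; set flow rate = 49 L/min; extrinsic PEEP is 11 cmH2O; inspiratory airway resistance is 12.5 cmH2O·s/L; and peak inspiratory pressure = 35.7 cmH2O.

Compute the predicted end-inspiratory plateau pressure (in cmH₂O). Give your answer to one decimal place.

Flow: 49 L/min ÷ 60 = 0.8167 L/s.
Pplat = PIP − Raw × flow = 35.7 − 12.5 × 0.8167 = 35.7 − 10.209 = 25.491 cmH2O.

25.5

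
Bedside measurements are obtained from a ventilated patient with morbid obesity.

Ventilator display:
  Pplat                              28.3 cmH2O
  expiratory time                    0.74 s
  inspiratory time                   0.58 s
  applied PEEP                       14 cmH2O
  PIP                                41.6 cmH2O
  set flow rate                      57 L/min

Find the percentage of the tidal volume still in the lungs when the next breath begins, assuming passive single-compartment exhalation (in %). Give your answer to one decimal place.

25.4

Flow: 57 L/min ÷ 60 = 0.95 L/s.
Vt = flow × Ti = 0.95 L/s × 0.58 s × 1000 mL/L = 551.0 mL.
R = (PIP − Pplat)/V̇ = (41.6 − 28.3) / 0.95 = 13.3/0.95 = 14.0 cmH2O·s/L.
C = Vt/(Pplat − PEEP) = 551.0 / (28.3 − 14) = 551.0/14.3 = 38.531 mL/cmH2O.
τ = R × C = 14.0 × 0.03853 L/cmH2O = 0.5394 s.
Fraction remaining at end-expiration = e^(−Te/τ) = e^(−0.74/0.5394) = 0.2536 → 25.36%.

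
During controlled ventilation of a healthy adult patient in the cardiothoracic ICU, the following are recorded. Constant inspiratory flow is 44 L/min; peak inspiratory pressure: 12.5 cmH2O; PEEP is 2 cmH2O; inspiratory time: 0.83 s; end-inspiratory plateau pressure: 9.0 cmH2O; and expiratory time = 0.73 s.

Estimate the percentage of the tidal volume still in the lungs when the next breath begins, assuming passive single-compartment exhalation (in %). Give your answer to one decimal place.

17.2

Flow: 44 L/min ÷ 60 = 0.7333 L/s.
Vt = flow × Ti = 0.7333 L/s × 0.83 s × 1000 mL/L = 608.64 mL.
R = (PIP − Pplat)/V̇ = (12.5 − 9.0) / 0.7333 = 3.5/0.7333 = 4.773 cmH2O·s/L.
C = Vt/(Pplat − PEEP) = 608.64 / (9.0 − 2) = 608.64/7.0 = 86.949 mL/cmH2O.
τ = R × C = 4.773 × 0.08695 L/cmH2O = 0.415 s.
Fraction remaining at end-expiration = e^(−Te/τ) = e^(−0.73/0.415) = 0.1722 → 17.22%.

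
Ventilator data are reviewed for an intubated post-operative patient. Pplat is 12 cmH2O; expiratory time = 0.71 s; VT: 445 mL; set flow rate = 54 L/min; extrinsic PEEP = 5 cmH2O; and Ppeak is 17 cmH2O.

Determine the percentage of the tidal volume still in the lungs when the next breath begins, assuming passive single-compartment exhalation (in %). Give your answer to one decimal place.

Flow: 54 L/min ÷ 60 = 0.9 L/s.
R = (PIP − Pplat)/V̇ = (17 − 12) / 0.9 = 5.0/0.9 = 5.556 cmH2O·s/L.
C = Vt/(Pplat − PEEP) = 445.0 / (12 − 5) = 445.0/7.0 = 63.571 mL/cmH2O.
τ = R × C = 5.556 × 0.06357 L/cmH2O = 0.3532 s.
Fraction remaining at end-expiration = e^(−Te/τ) = e^(−0.71/0.3532) = 0.134 → 13.4%.

13.4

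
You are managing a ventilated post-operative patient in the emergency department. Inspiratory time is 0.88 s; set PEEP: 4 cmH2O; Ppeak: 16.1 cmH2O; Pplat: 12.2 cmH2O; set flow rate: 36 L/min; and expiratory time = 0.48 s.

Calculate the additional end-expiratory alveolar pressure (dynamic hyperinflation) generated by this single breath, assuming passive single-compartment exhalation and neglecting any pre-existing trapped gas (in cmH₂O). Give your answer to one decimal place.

2.6

Flow: 36 L/min ÷ 60 = 0.6 L/s.
Vt = flow × Ti = 0.6 L/s × 0.88 s × 1000 mL/L = 528.0 mL.
R = (PIP − Pplat)/V̇ = (16.1 − 12.2) / 0.6 = 3.9/0.6 = 6.5 cmH2O·s/L.
C = Vt/(Pplat − PEEP) = 528.0 / (12.2 − 4) = 528.0/8.2 = 64.39 mL/cmH2O.
τ = R × C = 6.5 × 0.06439 L/cmH2O = 0.4185 s.
Fraction remaining = e^(−Te/τ) = e^(−0.48/0.4185) = 0.3176; trapped volume = 528.0 × 0.3176 = 167.69 mL.
Additional alveolar pressure from trapping ≈ V_trapped / C = 167.69 / 64.39 = 2.604 cmH2O.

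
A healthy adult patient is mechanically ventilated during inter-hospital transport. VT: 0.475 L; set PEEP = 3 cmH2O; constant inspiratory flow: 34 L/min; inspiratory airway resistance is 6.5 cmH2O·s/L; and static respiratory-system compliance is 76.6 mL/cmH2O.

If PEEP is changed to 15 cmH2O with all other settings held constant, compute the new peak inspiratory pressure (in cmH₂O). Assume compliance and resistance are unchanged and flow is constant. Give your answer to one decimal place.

24.9

Flow: 34 L/min ÷ 60 = 0.5667 L/s.
PIP = Vt/C + R·V̇ + PEEP (constant-flow equation of motion).
Only the baseline term changes: ΔPIP = ΔPEEP = 15 − 3 = 12.0 cmH2O.
Original PIP = 475/76.6 + 6.5×0.5667 + 3 = 12.885 cmH2O; new PIP = 12.885 + (12.0) = 24.885 cmH2O.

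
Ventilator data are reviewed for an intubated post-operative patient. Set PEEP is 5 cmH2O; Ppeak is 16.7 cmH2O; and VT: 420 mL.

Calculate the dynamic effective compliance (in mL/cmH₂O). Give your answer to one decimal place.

35.9

Dynamic compliance = Vt / (PIP − PEEP) = 420 / (16.7 − 5) = 420 / 11.7 = 35.897 mL/cmH2O.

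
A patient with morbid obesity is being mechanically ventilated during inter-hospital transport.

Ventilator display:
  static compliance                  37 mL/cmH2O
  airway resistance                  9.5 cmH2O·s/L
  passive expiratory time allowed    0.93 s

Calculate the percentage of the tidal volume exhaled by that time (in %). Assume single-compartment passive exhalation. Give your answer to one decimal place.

92.9

τ = R × C = 9.5 × 37 mL/cmH2O = 9.5 × 0.037 L/cmH2O = 0.3515 s.
Passive exhalation: V(t)/V₀ = e^(−t/τ) = e^(−0.93/0.3515) = 0.07095.
Fraction exhaled = 1 − 0.07095 = 0.9291 → 92.91%.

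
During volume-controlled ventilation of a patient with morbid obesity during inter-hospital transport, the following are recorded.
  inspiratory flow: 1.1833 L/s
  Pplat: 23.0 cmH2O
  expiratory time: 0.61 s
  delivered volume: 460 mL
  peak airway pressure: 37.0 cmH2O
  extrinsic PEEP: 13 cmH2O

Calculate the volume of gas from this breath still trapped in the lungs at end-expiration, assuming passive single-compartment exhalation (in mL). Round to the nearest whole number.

R = (PIP − Pplat)/V̇ = (37.0 − 23.0) / 1.1833 = 14.0/1.1833 = 11.831 cmH2O·s/L.
C = Vt/(Pplat − PEEP) = 460.0 / (23.0 − 13) = 460.0/10.0 = 46.0 mL/cmH2O.
τ = R × C = 11.831 × 0.046 L/cmH2O = 0.5442 s.
Fraction remaining = e^(−Te/τ) = e^(−0.61/0.5442) = 0.326.
Trapped volume = 460.0 × 0.326 = 149.96 mL.

150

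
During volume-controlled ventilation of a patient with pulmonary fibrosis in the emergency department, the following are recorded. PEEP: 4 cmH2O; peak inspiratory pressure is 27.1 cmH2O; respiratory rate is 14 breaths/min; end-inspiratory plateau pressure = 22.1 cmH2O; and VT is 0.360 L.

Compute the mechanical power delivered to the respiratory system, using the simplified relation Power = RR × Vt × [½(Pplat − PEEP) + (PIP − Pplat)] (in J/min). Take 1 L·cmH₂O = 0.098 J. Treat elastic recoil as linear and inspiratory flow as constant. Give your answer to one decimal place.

Per-breath work = Vt × [½(Pplat−PEEP) + (PIP−Pplat)] = 0.360 × [0.5×18.1 + 5.0] = 0.360 × 14.05 = 5.058 L·cmH2O.
Power = 14 × 5.058 = 70.812 L·cmH2O/min.
× 0.098 J/(L·cmH2O) → 6.94 J/min.

6.9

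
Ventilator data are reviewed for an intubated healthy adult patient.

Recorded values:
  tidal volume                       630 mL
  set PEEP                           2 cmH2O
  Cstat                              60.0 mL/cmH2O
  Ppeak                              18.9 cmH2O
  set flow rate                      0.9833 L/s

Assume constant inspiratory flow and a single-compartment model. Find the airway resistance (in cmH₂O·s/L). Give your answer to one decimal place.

6.5

Equation of motion (constant flow): PIP = Vt/C + R·V̇ + PEEP.
R·V̇ = PIP − Vt/C − PEEP = 18.9 − 630/60.0 − 2 = 18.9 − 10.5 − 2 = 6.4 cmH2O.
R = 6.4 / 0.9833 = 6.509 cmH2O·s/L.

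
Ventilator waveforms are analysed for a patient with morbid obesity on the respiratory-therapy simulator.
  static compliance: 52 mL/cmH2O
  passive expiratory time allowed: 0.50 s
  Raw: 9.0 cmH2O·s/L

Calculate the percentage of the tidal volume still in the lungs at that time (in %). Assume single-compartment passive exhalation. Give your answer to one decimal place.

τ = R × C = 9.0 × 52 mL/cmH2O = 9.0 × 0.052 L/cmH2O = 0.468 s.
Passive exhalation: V(t)/V₀ = e^(−t/τ) = e^(−0.50/0.468) = 0.3436.
Fraction remaining = 0.3436 → 34.36%.

34.4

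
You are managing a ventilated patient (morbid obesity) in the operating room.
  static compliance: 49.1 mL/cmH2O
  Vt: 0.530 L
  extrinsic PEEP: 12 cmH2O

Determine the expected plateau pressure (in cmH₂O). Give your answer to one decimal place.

Pplat = PEEP + Vt / Cstat = 12 + 530 / 49.1 = 12 + 10.794 = 22.794 cmH2O.

22.8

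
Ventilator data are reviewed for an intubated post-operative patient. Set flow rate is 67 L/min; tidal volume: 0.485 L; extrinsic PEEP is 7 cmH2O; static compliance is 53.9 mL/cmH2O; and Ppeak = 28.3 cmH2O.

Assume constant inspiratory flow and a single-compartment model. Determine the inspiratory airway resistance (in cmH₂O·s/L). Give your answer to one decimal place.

11.0

Flow: 67 L/min ÷ 60 = 1.1167 L/s.
Equation of motion (constant flow): PIP = Vt/C + R·V̇ + PEEP.
R·V̇ = PIP − Vt/C − PEEP = 28.3 − 485/53.9 − 7 = 28.3 − 8.998 − 7 = 12.302 cmH2O.
R = 12.302 / 1.1167 = 11.016 cmH2O·s/L.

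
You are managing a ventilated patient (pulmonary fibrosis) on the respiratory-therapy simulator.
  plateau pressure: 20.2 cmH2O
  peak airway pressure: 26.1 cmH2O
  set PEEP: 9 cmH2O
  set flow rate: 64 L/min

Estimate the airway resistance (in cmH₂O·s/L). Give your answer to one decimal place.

Flow: 64 L/min ÷ 60 = 1.0667 L/s.
Raw = (PIP − Pplat) / flow = (26.1 − 20.2) / 1.0667 = 5.9 / 1.0667 = 5.531 cmH2O·s/L.

5.5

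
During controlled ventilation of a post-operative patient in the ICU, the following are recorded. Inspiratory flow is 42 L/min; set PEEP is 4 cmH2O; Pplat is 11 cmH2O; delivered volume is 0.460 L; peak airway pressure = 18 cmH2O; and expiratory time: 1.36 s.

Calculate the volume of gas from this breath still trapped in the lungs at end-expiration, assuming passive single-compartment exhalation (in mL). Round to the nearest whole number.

58

Flow: 42 L/min ÷ 60 = 0.7 L/s.
R = (PIP − Pplat)/V̇ = (18 − 11) / 0.7 = 7.0/0.7 = 10.0 cmH2O·s/L.
C = Vt/(Pplat − PEEP) = 460.0 / (11 − 4) = 460.0/7.0 = 65.714 mL/cmH2O.
τ = R × C = 10.0 × 0.06571 L/cmH2O = 0.6571 s.
Fraction remaining = e^(−Te/τ) = e^(−1.36/0.6571) = 0.1262.
Trapped volume = 460.0 × 0.1262 = 58.052 mL.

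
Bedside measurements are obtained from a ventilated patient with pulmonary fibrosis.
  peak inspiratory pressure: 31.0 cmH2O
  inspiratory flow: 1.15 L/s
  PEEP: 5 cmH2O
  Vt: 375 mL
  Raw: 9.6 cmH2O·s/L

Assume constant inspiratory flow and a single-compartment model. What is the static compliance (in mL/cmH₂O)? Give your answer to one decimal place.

25.1

Equation of motion (constant flow): PIP = Vt/C + R·V̇ + PEEP.
Vt/C = PIP − R·V̇ − PEEP = 31.0 − 9.6×1.15 − 5 = 31.0 − 11.04 − 5 = 14.96 cmH2O.
C = Vt / 14.96 = 375 / 14.96 = 25.067 mL/cmH2O.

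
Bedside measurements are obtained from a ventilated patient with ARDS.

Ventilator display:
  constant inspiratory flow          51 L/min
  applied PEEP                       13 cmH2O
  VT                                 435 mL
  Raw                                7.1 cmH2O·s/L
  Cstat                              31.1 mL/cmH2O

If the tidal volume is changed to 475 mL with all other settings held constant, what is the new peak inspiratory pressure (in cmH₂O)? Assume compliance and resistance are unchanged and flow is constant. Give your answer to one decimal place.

Flow: 51 L/min ÷ 60 = 0.85 L/s.
PIP = Vt/C + R·V̇ + PEEP (constant-flow equation of motion).
Only the elastic term changes: ΔPIP = ΔVt / C = (475 − 435) / 31.1 = 1.286 cmH2O.
Original PIP = 435/31.1 + 7.1×0.85 + 13 = 33.022 cmH2O; new PIP = 33.022 + (1.286) = 34.308 cmH2O.

34.3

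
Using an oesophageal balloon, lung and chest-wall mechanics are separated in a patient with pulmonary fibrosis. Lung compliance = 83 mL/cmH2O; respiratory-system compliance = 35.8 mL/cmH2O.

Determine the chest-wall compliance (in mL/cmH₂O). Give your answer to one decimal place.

1/Ccw = 1/Crs − 1/CL.
1/Ccw = 1/35.8 − 1/83 = 0.01588.
Ccw = 62.972 mL/cmH2O.

63.0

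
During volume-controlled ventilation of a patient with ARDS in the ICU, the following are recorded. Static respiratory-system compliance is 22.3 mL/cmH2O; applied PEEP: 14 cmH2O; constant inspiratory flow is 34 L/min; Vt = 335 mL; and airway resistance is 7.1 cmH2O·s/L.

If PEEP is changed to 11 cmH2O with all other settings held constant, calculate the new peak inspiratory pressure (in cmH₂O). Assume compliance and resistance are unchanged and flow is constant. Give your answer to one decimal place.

Flow: 34 L/min ÷ 60 = 0.5667 L/s.
PIP = Vt/C + R·V̇ + PEEP (constant-flow equation of motion).
Only the baseline term changes: ΔPIP = ΔPEEP = 11 − 14 = -3.0 cmH2O.
Original PIP = 335/22.3 + 7.1×0.5667 + 14 = 33.046 cmH2O; new PIP = 33.046 + (-3.0) = 30.046 cmH2O.

30.0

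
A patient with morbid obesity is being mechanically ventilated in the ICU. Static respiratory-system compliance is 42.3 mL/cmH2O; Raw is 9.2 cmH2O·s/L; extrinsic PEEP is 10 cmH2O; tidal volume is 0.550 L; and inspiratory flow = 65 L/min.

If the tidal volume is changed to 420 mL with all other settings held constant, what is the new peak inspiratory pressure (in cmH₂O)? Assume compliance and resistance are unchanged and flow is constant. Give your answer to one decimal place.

Flow: 65 L/min ÷ 60 = 1.0833 L/s.
PIP = Vt/C + R·V̇ + PEEP (constant-flow equation of motion).
Only the elastic term changes: ΔPIP = ΔVt / C = (420 − 550) / 42.3 = -3.073 cmH2O.
Original PIP = 550/42.3 + 9.2×1.0833 + 10 = 32.969 cmH2O; new PIP = 32.969 + (-3.073) = 29.896 cmH2O.

29.9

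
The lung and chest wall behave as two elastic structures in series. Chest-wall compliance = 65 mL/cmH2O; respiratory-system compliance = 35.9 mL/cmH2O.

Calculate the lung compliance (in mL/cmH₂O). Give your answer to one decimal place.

1/CL = 1/Crs − 1/Ccw.
1/CL = 1/35.9 − 1/65 = 0.01247.
CL = 80.192 mL/cmH2O.

80.2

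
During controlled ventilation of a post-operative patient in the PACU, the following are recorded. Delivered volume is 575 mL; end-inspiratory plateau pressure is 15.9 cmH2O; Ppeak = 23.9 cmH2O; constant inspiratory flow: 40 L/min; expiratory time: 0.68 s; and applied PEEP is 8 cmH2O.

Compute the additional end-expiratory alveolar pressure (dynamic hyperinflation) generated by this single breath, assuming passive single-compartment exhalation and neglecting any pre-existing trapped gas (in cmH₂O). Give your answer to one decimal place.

3.6

Flow: 40 L/min ÷ 60 = 0.6667 L/s.
R = (PIP − Pplat)/V̇ = (23.9 − 15.9) / 0.6667 = 8.0/0.6667 = 11.999 cmH2O·s/L.
C = Vt/(Pplat − PEEP) = 575.0 / (15.9 − 8) = 575.0/7.9 = 72.785 mL/cmH2O.
τ = R × C = 11.999 × 0.07279 L/cmH2O = 0.8734 s.
Fraction remaining = e^(−Te/τ) = e^(−0.68/0.8734) = 0.4591; trapped volume = 575.0 × 0.4591 = 263.98 mL.
Additional alveolar pressure from trapping ≈ V_trapped / C = 263.98 / 72.785 = 3.627 cmH2O.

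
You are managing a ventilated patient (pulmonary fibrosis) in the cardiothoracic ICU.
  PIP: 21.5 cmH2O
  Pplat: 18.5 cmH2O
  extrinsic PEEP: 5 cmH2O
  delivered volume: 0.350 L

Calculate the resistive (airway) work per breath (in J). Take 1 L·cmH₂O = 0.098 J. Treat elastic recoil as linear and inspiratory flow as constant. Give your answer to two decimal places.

0.10

With constant inspiratory flow the resistive pressure is constant at PIP − Pplat = 21.5 − 18.5 = 3.0 cmH2O, so resistive work = 3.0 × 0.350 = 1.05 L·cmH2O.
× 0.098 J/(L·cmH2O) → 0.1029 J.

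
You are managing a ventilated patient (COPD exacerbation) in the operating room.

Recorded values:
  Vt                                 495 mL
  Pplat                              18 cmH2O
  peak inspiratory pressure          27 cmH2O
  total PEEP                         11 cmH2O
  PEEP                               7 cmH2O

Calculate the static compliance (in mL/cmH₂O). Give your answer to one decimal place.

End-expiratory occlusion gives total PEEP = 11 cmH2O (intrinsic PEEP = 11 − 7 = 4). Use total PEEP for the elastic gradient.
Cstat = Vt / (Pplat − PEEPtotal) = 495 / (18 − 11) = 495 / 7.0 = 70.714 mL/cmH2O.

70.7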